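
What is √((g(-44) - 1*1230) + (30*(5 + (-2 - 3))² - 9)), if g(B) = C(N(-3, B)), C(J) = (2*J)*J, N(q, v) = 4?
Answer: I*√1207 ≈ 34.742*I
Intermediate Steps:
C(J) = 2*J²
g(B) = 32 (g(B) = 2*4² = 2*16 = 32)
√((g(-44) - 1*1230) + (30*(5 + (-2 - 3))² - 9)) = √((32 - 1*1230) + (30*(5 + (-2 - 3))² - 9)) = √((32 - 1230) + (30*(5 - 5)² - 9)) = √(-1198 + (30*0² - 9)) = √(-1198 + (30*0 - 9)) = √(-1198 + (0 - 9)) = √(-1198 - 9) = √(-1207) = I*√1207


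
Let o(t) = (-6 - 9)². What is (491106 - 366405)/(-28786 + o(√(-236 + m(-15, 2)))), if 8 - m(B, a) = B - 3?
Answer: -124701/28561 ≈ -4.3661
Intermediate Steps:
m(B, a) = 11 - B (m(B, a) = 8 - (B - 3) = 8 - (-3 + B) = 8 + (3 - B) = 11 - B)
o(t) = 225 (o(t) = (-15)² = 225)
(491106 - 366405)/(-28786 + o(√(-236 + m(-15, 2)))) = (491106 - 366405)/(-28786 + 225) = 124701/(-28561) = 124701*(-1/28561) = -124701/28561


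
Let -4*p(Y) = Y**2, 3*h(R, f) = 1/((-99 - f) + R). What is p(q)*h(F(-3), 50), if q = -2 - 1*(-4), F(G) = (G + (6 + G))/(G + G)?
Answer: 1/447 ≈ 0.0022371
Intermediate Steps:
F(G) = (6 + 2*G)/(2*G) (F(G) = (6 + 2*G)/((2*G)) = (6 + 2*G)*(1/(2*G)) = (6 + 2*G)/(2*G))
h(R, f) = 1/(3*(-99 + R - f)) (h(R, f) = 1/(3*((-99 - f) + R)) = 1/(3*(-99 + R - f)))
q = 2 (q = -2 + 4 = 2)
p(Y) = -Y**2/4
p(q)*h(F(-3), 50) = (-1/4*2**2)*(-1/(297 - 3*(3 - 3)/(-3) + 3*50)) = (-1/4*4)*(-1/(297 - (-1)*0 + 150)) = -(-1)/(297 - 3*0 + 150) = -(-1)/(297 + 0 + 150) = -(-1)/447 = -1*(-1/447) = 1/447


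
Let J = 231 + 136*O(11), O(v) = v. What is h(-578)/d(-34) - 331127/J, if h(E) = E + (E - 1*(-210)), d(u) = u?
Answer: -4812288/29359 ≈ -163.91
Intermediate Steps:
h(E) = 210 + 2*E (h(E) = E + (E + 210) = E + (210 + E) = 210 + 2*E)
J = 1727 (J = 231 + 136*11 = 231 + 1496 = 1727)
h(-578)/d(-34) - 331127/J = (210 + 2*(-578))/(-34) - 331127/1727 = (210 - 1156)*(-1/34) - 331127*1/1727 = -946*(-1/34) - 331127/1727 = 473/17 - 331127/1727 = -4812288/29359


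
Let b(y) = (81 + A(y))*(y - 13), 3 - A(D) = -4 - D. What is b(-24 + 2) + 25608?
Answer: 23298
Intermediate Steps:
A(D) = 7 + D (A(D) = 3 - (-4 - D) = 3 + (4 + D) = 7 + D)
b(y) = (-13 + y)*(88 + y) (b(y) = (81 + (7 + y))*(y - 13) = (88 + y)*(-13 + y) = (-13 + y)*(88 + y))
b(-24 + 2) + 25608 = (-1144 + (-24 + 2)**2 + 75*(-24 + 2)) + 25608 = (-1144 + (-22)**2 + 75*(-22)) + 25608 = (-1144 + 484 - 1650) + 25608 = -2310 + 25608 = 23298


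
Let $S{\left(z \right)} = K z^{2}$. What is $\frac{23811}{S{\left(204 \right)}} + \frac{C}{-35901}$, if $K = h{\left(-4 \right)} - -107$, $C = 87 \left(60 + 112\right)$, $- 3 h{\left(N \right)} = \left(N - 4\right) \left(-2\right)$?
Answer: $- \frac{6939694081}{16877299440} \approx -0.41119$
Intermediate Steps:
$h{\left(N \right)} = - \frac{8}{3} + \frac{2 N}{3}$ ($h{\left(N \right)} = - \frac{\left(N - 4\right) \left(-2\right)}{3} = - \frac{\left(-4 + N\right) \left(-2\right)}{3} = - \frac{8 - 2 N}{3} = - \frac{8}{3} + \frac{2 N}{3}$)
$C = 14964$ ($C = 87 \cdot 172 = 14964$)
$K = \frac{305}{3}$ ($K = \left(- \frac{8}{3} + \frac{2}{3} \left(-4\right)\right) - -107 = \left(- \frac{8}{3} - \frac{8}{3}\right) + 107 = - \frac{16}{3} + 107 = \frac{305}{3} \approx 101.67$)
$S{\left(z \right)} = \frac{305 z^{2}}{3}$
$\frac{23811}{S{\left(204 \right)}} + \frac{C}{-35901} = \frac{23811}{\frac{305}{3} \cdot 204^{2}} + \frac{14964}{-35901} = \frac{23811}{\frac{305}{3} \cdot 41616} + 14964 \left(- \frac{1}{35901}\right) = \frac{23811}{4230960} - \frac{4988}{11967} = 23811 \cdot \frac{1}{4230960} - \frac{4988}{11967} = \frac{7937}{1410320} - \frac{4988}{11967} = - \frac{6939694081}{16877299440}$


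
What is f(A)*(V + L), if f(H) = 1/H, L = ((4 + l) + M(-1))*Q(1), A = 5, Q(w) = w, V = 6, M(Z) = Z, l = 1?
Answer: 2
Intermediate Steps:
L = 4 (L = ((4 + 1) - 1)*1 = (5 - 1)*1 = 4*1 = 4)
f(A)*(V + L) = (6 + 4)/5 = (⅕)*10 = 2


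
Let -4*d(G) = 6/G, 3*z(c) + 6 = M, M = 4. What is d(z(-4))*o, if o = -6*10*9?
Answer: -1215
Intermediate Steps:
z(c) = -⅔ (z(c) = -2 + (⅓)*4 = -2 + 4/3 = -⅔)
o = -540 (o = -60*9 = -540)
d(G) = -3/(2*G)
d(z(-4))*o = -3/(2*(-⅔))*(-540) = -3/2*(-3/2)*(-540) = (9/4)*(-540) = -1215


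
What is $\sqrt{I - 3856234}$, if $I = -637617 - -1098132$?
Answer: $i \sqrt{3395719} \approx 1842.7 i$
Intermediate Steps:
$I = 460515$ ($I = -637617 + 1098132 = 460515$)
$\sqrt{I - 3856234} = \sqrt{460515 - 3856234} = \sqrt{-3395719} = i \sqrt{3395719}$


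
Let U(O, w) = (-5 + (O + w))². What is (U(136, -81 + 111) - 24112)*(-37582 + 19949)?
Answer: -31898097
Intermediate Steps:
U(O, w) = (-5 + O + w)²
(U(136, -81 + 111) - 24112)*(-37582 + 19949) = ((-5 + 136 + (-81 + 111))² - 24112)*(-37582 + 19949) = ((-5 + 136 + 30)² - 24112)*(-17633) = (161² - 24112)*(-17633) = (25921 - 24112)*(-17633) = 1809*(-17633) = -31898097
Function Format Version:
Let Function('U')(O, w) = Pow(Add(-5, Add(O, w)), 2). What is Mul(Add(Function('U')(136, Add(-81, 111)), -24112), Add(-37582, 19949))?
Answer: -31898097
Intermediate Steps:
Function('U')(O, w) = Pow(Add(-5, O, w), 2)
Mul(Add(Function('U')(136, Add(-81, 111)), -24112), Add(-37582, 19949)) = Mul(Add(Pow(Add(-5, 136, Add(-81, 111)), 2), -24112), Add(-37582, 19949)) = Mul(Add(Pow(Add(-5, 136, 30), 2), -24112), -17633) = Mul(Add(Pow(161, 2), -24112), -17633) = Mul(Add(25921, -24112), -17633) = Mul(1809, -17633) = -31898097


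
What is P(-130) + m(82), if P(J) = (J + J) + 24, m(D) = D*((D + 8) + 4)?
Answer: 7472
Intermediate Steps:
m(D) = D*(12 + D) (m(D) = D*((8 + D) + 4) = D*(12 + D))
P(J) = 24 + 2*J (P(J) = 2*J + 24 = 24 + 2*J)
P(-130) + m(82) = (24 + 2*(-130)) + 82*(12 + 82) = (24 - 260) + 82*94 = -236 + 7708 = 7472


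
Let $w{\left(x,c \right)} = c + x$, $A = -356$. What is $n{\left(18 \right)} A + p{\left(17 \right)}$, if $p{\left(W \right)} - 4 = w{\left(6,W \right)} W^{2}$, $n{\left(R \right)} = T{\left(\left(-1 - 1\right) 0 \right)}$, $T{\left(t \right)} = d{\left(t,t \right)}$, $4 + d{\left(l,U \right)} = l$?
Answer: $8075$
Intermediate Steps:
$d{\left(l,U \right)} = -4 + l$
$T{\left(t \right)} = -4 + t$
$n{\left(R \right)} = -4$ ($n{\left(R \right)} = -4 + \left(-1 - 1\right) 0 = -4 - 0 = -4 + 0 = -4$)
$p{\left(W \right)} = 4 + W^{2} \left(6 + W\right)$ ($p{\left(W \right)} = 4 + \left(W + 6\right) W^{2} = 4 + \left(6 + W\right) W^{2} = 4 + W^{2} \left(6 + W\right)$)
$n{\left(18 \right)} A + p{\left(17 \right)} = \left(-4\right) \left(-356\right) + \left(4 + 17^{2} \left(6 + 17\right)\right) = 1424 + \left(4 + 289 \cdot 23\right) = 1424 + \left(4 + 6647\right) = 1424 + 6651 = 8075$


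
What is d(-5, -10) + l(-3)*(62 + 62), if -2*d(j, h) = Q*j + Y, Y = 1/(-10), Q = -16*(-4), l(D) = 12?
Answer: 32961/20 ≈ 1648.1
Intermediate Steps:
Q = 64 (Q = -4*(-16) = 64)
Y = -⅒ ≈ -0.10000
d(j, h) = 1/20 - 32*j (d(j, h) = -(64*j - ⅒)/2 = -(-⅒ + 64*j)/2 = 1/20 - 32*j)
d(-5, -10) + l(-3)*(62 + 62) = (1/20 - 32*(-5)) + 12*(62 + 62) = (1/20 + 160) + 12*124 = 3201/20 + 1488 = 32961/20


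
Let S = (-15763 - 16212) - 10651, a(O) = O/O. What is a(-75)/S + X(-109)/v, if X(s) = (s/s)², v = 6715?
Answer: 35911/286233590 ≈ 0.00012546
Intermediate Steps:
X(s) = 1 (X(s) = 1² = 1)
a(O) = 1
S = -42626 (S = -31975 - 10651 = -42626)
a(-75)/S + X(-109)/v = 1/(-42626) + 1/6715 = 1*(-1/42626) + 1*(1/6715) = -1/42626 + 1/6715 = 35911/286233590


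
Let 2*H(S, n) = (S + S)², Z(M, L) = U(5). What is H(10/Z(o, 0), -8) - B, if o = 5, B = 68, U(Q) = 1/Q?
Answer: 4932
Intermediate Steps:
Z(M, L) = ⅕ (Z(M, L) = 1/5 = ⅕)
H(S, n) = 2*S² (H(S, n) = (S + S)²/2 = (2*S)²/2 = (4*S²)/2 = 2*S²)
H(10/Z(o, 0), -8) - B = 2*(10/(⅕))² - 1*68 = 2*(10*5)² - 68 = 2*50² - 68 = 2*2500 - 68 = 5000 - 68 = 4932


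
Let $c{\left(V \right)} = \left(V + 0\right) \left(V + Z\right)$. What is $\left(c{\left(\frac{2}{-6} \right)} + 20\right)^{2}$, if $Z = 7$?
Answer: $\frac{25600}{81} \approx 316.05$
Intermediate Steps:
$c{\left(V \right)} = V \left(7 + V\right)$ ($c{\left(V \right)} = \left(V + 0\right) \left(V + 7\right) = V \left(7 + V\right)$)
$\left(c{\left(\frac{2}{-6} \right)} + 20\right)^{2} = \left(\frac{2}{-6} \left(7 + \frac{2}{-6}\right) + 20\right)^{2} = \left(2 \left(- \frac{1}{6}\right) \left(7 + 2 \left(- \frac{1}{6}\right)\right) + 20\right)^{2} = \left(- \frac{7 - \frac{1}{3}}{3} + 20\right)^{2} = \left(\left(- \frac{1}{3}\right) \frac{20}{3} + 20\right)^{2} = \left(- \frac{20}{9} + 20\right)^{2} = \left(\frac{160}{9}\right)^{2} = \frac{25600}{81}$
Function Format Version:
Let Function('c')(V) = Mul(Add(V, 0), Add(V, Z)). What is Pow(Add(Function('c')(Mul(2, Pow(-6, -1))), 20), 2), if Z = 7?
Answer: Rational(25600, 81) ≈ 316.05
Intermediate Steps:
Function('c')(V) = Mul(V, Add(7, V)) (Function('c')(V) = Mul(Add(V, 0), Add(V, 7)) = Mul(V, Add(7, V)))
Pow(Add(Function('c')(Mul(2, Pow(-6, -1))), 20), 2) = Pow(Add(Mul(Mul(2, Pow(-6, -1)), Add(7, Mul(2, Pow(-6, -1)))), 20), 2) = Pow(Add(Mul(Mul(2, Rational(-1, 6)), Add(7, Mul(2, Rational(-1, 6)))), 20), 2) = Pow(Add(Mul(Rational(-1, 3), Add(7, Rational(-1, 3))), 20), 2) = Pow(Add(Mul(Rational(-1, 3), Rational(20, 3)), 20), 2) = Pow(Add(Rational(-20, 9), 20), 2) = Pow(Rational(160, 9), 2) = Rational(25600, 81)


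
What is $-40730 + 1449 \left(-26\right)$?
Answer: $-78404$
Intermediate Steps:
$-40730 + 1449 \left(-26\right) = -40730 - 37674 = -78404$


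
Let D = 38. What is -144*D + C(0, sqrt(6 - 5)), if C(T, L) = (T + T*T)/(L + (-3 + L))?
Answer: -5472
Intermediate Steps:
C(T, L) = (T + T**2)/(-3 + 2*L)
-144*D + C(0, sqrt(6 - 5)) = -144*38 + 0*(1 + 0)/(-3 + 2*sqrt(6 - 5)) = -5472 + 0*1/(-3 + 2*sqrt(1)) = -5472 + 0*1/(-3 + 2*1) = -5472 + 0*1/(-3 + 2) = -5472 + 0*1/(-1) = -5472 + 0*(-1)*1 = -5472 + 0 = -5472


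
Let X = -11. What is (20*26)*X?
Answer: -5720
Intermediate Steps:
(20*26)*X = (20*26)*(-11) = 520*(-11) = -5720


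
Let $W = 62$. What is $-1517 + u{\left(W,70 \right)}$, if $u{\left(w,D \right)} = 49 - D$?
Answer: $-1538$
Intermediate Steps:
$-1517 + u{\left(W,70 \right)} = -1517 + \left(49 - 70\right) = -1517 - 21 = -1538$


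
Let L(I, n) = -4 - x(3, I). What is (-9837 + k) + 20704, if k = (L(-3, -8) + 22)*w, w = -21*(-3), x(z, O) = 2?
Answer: 11875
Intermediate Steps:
w = 63
L(I, n) = -6 (L(I, n) = -4 - 1*2 = -4 - 2 = -6)
k = 1008 (k = (-6 + 22)*63 = 16*63 = 1008)
(-9837 + k) + 20704 = (-9837 + 1008) + 20704 = -8829 + 20704 = 11875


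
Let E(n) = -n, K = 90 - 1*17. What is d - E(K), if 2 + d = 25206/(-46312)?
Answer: 1631473/23156 ≈ 70.456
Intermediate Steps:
d = -58915/23156 (d = -2 + 25206/(-46312) = -2 + 25206*(-1/46312) = -2 - 12603/23156 = -58915/23156 ≈ -2.5443)
K = 73 (K = 90 - 17 = 73)
d - E(K) = -58915/23156 - (-1)*73 = -58915/23156 - 1*(-73) = -58915/23156 + 73 = 1631473/23156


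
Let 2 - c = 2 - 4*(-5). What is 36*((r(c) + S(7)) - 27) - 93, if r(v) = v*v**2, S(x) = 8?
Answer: -288777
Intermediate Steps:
c = -20 (c = 2 - (2 - 4*(-5)) = 2 - (2 + 20) = 2 - 1*22 = 2 - 22 = -20)
r(v) = v**3
36*((r(c) + S(7)) - 27) - 93 = 36*(((-20)**3 + 8) - 27) - 93 = 36*((-8000 + 8) - 27) - 93 = 36*(-7992 - 27) - 93 = 36*(-8019) - 93 = -288684 - 93 = -288777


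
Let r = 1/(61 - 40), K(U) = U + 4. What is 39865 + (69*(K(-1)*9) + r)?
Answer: 876289/21 ≈ 41728.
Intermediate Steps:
K(U) = 4 + U
r = 1/21 ≈ 0.047619
39865 + (69*(K(-1)*9) + r) = 39865 + (69*((4 - 1)*9) + 1/21) = 39865 + (69*(3*9) + 1/21) = 39865 + (69*27 + 1/21) = 39865 + (1863 + 1/21) = 39865 + 39124/21 = 876289/21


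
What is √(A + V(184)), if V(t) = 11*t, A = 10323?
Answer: √12347 ≈ 111.12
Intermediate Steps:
√(A + V(184)) = √(10323 + 11*184) = √(10323 + 2024) = √12347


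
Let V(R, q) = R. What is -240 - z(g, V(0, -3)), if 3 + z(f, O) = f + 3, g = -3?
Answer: -237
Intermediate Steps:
z(f, O) = f (z(f, O) = -3 + (f + 3) = -3 + (3 + f) = f)
-240 - z(g, V(0, -3)) = -240 - 1*(-3) = -240 + 3 = -237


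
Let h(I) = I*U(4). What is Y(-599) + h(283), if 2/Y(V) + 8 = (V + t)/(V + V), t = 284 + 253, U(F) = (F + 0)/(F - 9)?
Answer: -5395442/23805 ≈ -226.65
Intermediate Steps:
U(F) = F/(-9 + F)
t = 537
Y(V) = 2/(-8 + (537 + V)/(2*V)) (Y(V) = 2/(-8 + (V + 537)/(V + V)) = 2/(-8 + (537 + V)/((2*V))) = 2/(-8 + (537 + V)*(1/(2*V))) = 2/(-8 + (537 + V)/(2*V)))
h(I) = -4*I/5 (h(I) = I*(4/(-9 + 4)) = I*(4/(-5)) = I*(4*(-⅕)) = I*(-⅘) = -4*I/5)
Y(-599) + h(283) = -4*(-599)/(-537 + 15*(-599)) - ⅘*283 = -4*(-599)/(-537 - 8985) - 1132/5 = -4*(-599)/(-9522) - 1132/5 = -4*(-599)*(-1/9522) - 1132/5 = -1198/4761 - 1132/5 = -5395442/23805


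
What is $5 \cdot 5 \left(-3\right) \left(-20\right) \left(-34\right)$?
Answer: $-51000$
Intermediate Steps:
$5 \cdot 5 \left(-3\right) \left(-20\right) \left(-34\right) = 25 \left(-3\right) \left(-20\right) \left(-34\right) = \left(-75\right) \left(-20\right) \left(-34\right) = 1500 \left(-34\right) = -51000$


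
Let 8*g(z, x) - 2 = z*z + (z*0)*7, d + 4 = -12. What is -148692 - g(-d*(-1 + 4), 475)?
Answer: -595921/4 ≈ -1.4898e+5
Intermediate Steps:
d = -16 (d = -4 - 12 = -16)
g(z, x) = 1/4 + z**2/8 (g(z, x) = 1/4 + (z*z + (z*0)*7)/8 = 1/4 + (z**2 + 0*7)/8 = 1/4 + (z**2 + 0)/8 = 1/4 + z**2/8)
-148692 - g(-d*(-1 + 4), 475) = -148692 - (1/4 + (-(-16)*(-1 + 4))**2/8) = -148692 - (1/4 + (-(-16)*3)**2/8) = -148692 - (1/4 + (-1*(-48))**2/8) = -148692 - (1/4 + (1/8)*48**2) = -148692 - (1/4 + (1/8)*2304) = -148692 - (1/4 + 288) = -148692 - 1*1153/4 = -148692 - 1153/4 = -595921/4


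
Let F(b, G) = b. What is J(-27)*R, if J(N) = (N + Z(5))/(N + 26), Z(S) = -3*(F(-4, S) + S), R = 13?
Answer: 390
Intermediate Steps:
Z(S) = 12 - 3*S (Z(S) = -3*(-4 + S) = 12 - 3*S)
J(N) = (-3 + N)/(26 + N) (J(N) = (N + (12 - 3*5))/(N + 26) = (N + (12 - 15))/(26 + N) = (N - 3)/(26 + N) = (-3 + N)/(26 + N))
J(-27)*R = ((-3 - 27)/(26 - 27))*13 = (-30/(-1))*13 = -1*(-30)*13 = 30*13 = 390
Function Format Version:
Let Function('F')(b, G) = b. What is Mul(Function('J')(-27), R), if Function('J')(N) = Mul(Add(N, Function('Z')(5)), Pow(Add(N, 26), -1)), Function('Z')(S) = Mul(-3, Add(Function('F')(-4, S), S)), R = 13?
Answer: 390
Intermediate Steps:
Function('Z')(S) = Add(12, Mul(-3, S)) (Function('Z')(S) = Mul(-3, Add(-4, S)) = Add(12, Mul(-3, S)))
Function('J')(N) = Mul(Pow(Add(26, N), -1), Add(-3, N)) (Function('J')(N) = Mul(Add(N, Add(12, Mul(-3, 5))), Pow(Add(N, 26), -1)) = Mul(Add(N, Add(12, -15)), Pow(Add(26, N), -1)) = Mul(Add(N, -3), Pow(Add(26, N), -1)) = Mul(Add(-3, N), Pow(Add(26, N), -1)) = Mul(Pow(Add(26, N), -1), Add(-3, N)))
Mul(Function('J')(-27), R) = Mul(Mul(Pow(Add(26, -27), -1), Add(-3, -27)), 13) = Mul(Mul(Pow(-1, -1), -30), 13) = Mul(Mul(-1, -30), 13) = Mul(30, 13) = 390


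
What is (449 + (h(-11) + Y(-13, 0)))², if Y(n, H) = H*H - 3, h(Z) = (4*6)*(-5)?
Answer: 106276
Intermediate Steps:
h(Z) = -120 (h(Z) = 24*(-5) = -120)
Y(n, H) = -3 + H² (Y(n, H) = H² - 3 = -3 + H²)
(449 + (h(-11) + Y(-13, 0)))² = (449 + (-120 + (-3 + 0²)))² = (449 + (-120 + (-3 + 0)))² = (449 + (-120 - 3))² = (449 - 123)² = 326² = 106276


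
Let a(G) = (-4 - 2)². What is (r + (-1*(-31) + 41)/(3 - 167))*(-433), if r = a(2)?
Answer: -631314/41 ≈ -15398.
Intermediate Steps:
a(G) = 36 (a(G) = (-6)² = 36)
r = 36
(r + (-1*(-31) + 41)/(3 - 167))*(-433) = (36 + (-1*(-31) + 41)/(3 - 167))*(-433) = (36 + (31 + 41)/(-164))*(-433) = (36 + 72*(-1/164))*(-433) = (36 - 18/41)*(-433) = (1458/41)*(-433) = -631314/41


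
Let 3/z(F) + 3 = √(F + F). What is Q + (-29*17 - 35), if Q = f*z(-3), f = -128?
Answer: -2256/5 + 128*I*√6/5 ≈ -451.2 + 62.707*I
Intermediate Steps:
z(F) = 3/(-3 + √2*√F) (z(F) = 3/(-3 + √(F + F)) = 3/(-3 + √(2*F)) = 3/(-3 + √2*√F))
Q = -384/(-3 + I*√6) (Q = -384/(-3 + √2*√(-3)) = -384/(-3 + √2*(I*√3)) = -384/(-3 + I*√6) ≈ 76.8 + 62.707*I)
Q + (-29*17 - 35) = (384/5 + 128*I*√6/5) + (-29*17 - 35) = (384/5 + 128*I*√6/5) + (-493 - 35) = (384/5 + 128*I*√6/5) - 528 = -2256/5 + 128*I*√6/5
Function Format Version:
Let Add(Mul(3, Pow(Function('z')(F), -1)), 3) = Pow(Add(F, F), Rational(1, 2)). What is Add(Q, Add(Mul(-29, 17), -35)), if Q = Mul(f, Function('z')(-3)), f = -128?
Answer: Add(Rational(-2256, 5), Mul(Rational(128, 5), I, Pow(6, Rational(1, 2)))) ≈ Add(-451.20, Mul(62.707, I))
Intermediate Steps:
Function('z')(F) = Mul(3, Pow(Add(-3, Mul(Pow(2, Rational(1, 2)), Pow(F, Rational(1, 2)))), -1)) (Function('z')(F) = Mul(3, Pow(Add(-3, Pow(Add(F, F), Rational(1, 2))), -1)) = Mul(3, Pow(Add(-3, Pow(Mul(2, F), Rational(1, 2))), -1)) = Mul(3, Pow(Add(-3, Mul(Pow(2, Rational(1, 2)), Pow(F, Rational(1, 2)))), -1)))
Q = Mul(-384, Pow(Add(-3, Mul(I, Pow(6, Rational(1, 2)))), -1)) (Q = Mul(-128, Mul(3, Pow(Add(-3, Mul(Pow(2, Rational(1, 2)), Pow(-3, Rational(1, 2)))), -1))) = Mul(-128, Mul(3, Pow(Add(-3, Mul(Pow(2, Rational(1, 2)), Mul(I, Pow(3, Rational(1, 2))))), -1))) = Mul(-128, Mul(3, Pow(Add(-3, Mul(I, Pow(6, Rational(1, 2)))), -1))) = Mul(-384, Pow(Add(-3, Mul(I, Pow(6, Rational(1, 2)))), -1)) ≈ Add(76.800, Mul(62.707, I)))
Add(Q, Add(Mul(-29, 17), -35)) = Add(Add(Rational(384, 5), Mul(Rational(128, 5), I, Pow(6, Rational(1, 2)))), Add(Mul(-29, 17), -35)) = Add(Add(Rational(384, 5), Mul(Rational(128, 5), I, Pow(6, Rational(1, 2)))), Add(-493, -35)) = Add(Add(Rational(384, 5), Mul(Rational(128, 5), I, Pow(6, Rational(1, 2)))), -528) = Add(Rational(-2256, 5), Mul(Rational(128, 5), I, Pow(6, Rational(1, 2))))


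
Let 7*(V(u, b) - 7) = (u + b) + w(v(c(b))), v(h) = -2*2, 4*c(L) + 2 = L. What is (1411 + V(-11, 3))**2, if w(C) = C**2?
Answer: 98684356/49 ≈ 2.0140e+6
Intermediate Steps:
c(L) = -1/2 + L/4
v(h) = -4
V(u, b) = 65/7 + b/7 + u/7 (V(u, b) = 7 + ((u + b) + (-4)**2)/7 = 7 + ((b + u) + 16)/7 = 7 + (16 + b + u)/7 = 7 + (16/7 + b/7 + u/7) = 65/7 + b/7 + u/7)
(1411 + V(-11, 3))**2 = (1411 + (65/7 + (1/7)*3 + (1/7)*(-11)))**2 = (1411 + (65/7 + 3/7 - 11/7))**2 = (1411 + 57/7)**2 = (9934/7)**2 = 98684356/49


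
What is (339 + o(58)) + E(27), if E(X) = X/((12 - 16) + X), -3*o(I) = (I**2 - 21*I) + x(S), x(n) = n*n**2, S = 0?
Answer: -25886/69 ≈ -375.16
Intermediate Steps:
x(n) = n**3
o(I) = 7*I - I**2/3 (o(I) = -((I**2 - 21*I) + 0**3)/3 = -((I**2 - 21*I) + 0)/3 = -(I**2 - 21*I)/3 = 7*I - I**2/3)
E(X) = X/(-4 + X)
(339 + o(58)) + E(27) = (339 + (1/3)*58*(21 - 1*58)) + 27/(-4 + 27) = (339 + (1/3)*58*(21 - 58)) + 27/23 = (339 + (1/3)*58*(-37)) + 27*(1/23) = (339 - 2146/3) + 27/23 = -1129/3 + 27/23 = -25886/69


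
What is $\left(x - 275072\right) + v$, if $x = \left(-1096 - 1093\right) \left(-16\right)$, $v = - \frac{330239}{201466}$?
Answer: $- \frac{48361840607}{201466} \approx -2.4005 \cdot 10^{5}$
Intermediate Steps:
$v = - \frac{330239}{201466}$ ($v = \left(-330239\right) \frac{1}{201466} = - \frac{330239}{201466} \approx -1.6392$)
$x = 35024$ ($x = \left(-2189\right) \left(-16\right) = 35024$)
$\left(x - 275072\right) + v = \left(35024 - 275072\right) - \frac{330239}{201466} = -240048 - \frac{330239}{201466} = - \frac{48361840607}{201466}$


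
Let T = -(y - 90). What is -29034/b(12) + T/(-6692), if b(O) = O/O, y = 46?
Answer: -48573893/1673 ≈ -29034.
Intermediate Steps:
b(O) = 1
T = 44 (T = -(46 - 90) = -1*(-44) = 44)
-29034/b(12) + T/(-6692) = -29034/1 + 44/(-6692) = -29034*1 + 44*(-1/6692) = -29034 - 11/1673 = -48573893/1673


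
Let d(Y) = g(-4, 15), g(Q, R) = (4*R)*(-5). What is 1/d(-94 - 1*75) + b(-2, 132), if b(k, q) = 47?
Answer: 14099/300 ≈ 46.997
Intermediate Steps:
g(Q, R) = -20*R
d(Y) = -300 (d(Y) = -20*15 = -300)
1/d(-94 - 1*75) + b(-2, 132) = 1/(-300) + 47 = -1/300 + 47 = 14099/300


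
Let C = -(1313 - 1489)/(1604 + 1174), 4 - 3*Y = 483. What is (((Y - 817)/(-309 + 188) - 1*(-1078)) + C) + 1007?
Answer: 117263701/56023 ≈ 2093.1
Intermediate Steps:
Y = -479/3 (Y = 4/3 - ⅓*483 = 4/3 - 161 = -479/3 ≈ -159.67)
C = 88/1389 (C = -(-176)/2778 = -1*(-88/1389) = 88/1389 ≈ 0.063355)
(((Y - 817)/(-309 + 188) - 1*(-1078)) + C) + 1007 = (((-479/3 - 817)/(-309 + 188) - 1*(-1078)) + 88/1389) + 1007 = ((-2930/3/(-121) + 1078) + 88/1389) + 1007 = ((-2930/3*(-1/121) + 1078) + 88/1389) + 1007 = ((2930/363 + 1078) + 88/1389) + 1007 = (394244/363 + 88/1389) + 1007 = 60848540/56023 + 1007 = 117263701/56023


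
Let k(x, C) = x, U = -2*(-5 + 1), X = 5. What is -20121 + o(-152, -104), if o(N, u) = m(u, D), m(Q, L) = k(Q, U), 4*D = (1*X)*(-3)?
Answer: -20225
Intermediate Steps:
U = 8 (U = -2*(-4) = 8)
D = -15/4 (D = ((1*5)*(-3))/4 = (5*(-3))/4 = (¼)*(-15) = -15/4 ≈ -3.7500)
m(Q, L) = Q
o(N, u) = u
-20121 + o(-152, -104) = -20121 - 104 = -20225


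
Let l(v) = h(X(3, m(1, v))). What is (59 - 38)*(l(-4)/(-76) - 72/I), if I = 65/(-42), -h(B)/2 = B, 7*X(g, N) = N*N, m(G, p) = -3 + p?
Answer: 2422707/2470 ≈ 980.85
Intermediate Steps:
X(g, N) = N**2/7 (X(g, N) = (N*N)/7 = N**2/7)
h(B) = -2*B
l(v) = -2*(-3 + v)**2/7
I = -65/42 (I = 65*(-1/42) = -65/42 ≈ -1.5476)
(59 - 38)*(l(-4)/(-76) - 72/I) = (59 - 38)*(-2*(-3 - 4)**2/7/(-76) - 72/(-65/42)) = 21*(-2/7*(-7)**2*(-1/76) - 72*(-42/65)) = 21*(-2/7*49*(-1/76) + 3024/65) = 21*(-14*(-1/76) + 3024/65) = 21*(7/38 + 3024/65) = 21*(115367/2470) = 2422707/2470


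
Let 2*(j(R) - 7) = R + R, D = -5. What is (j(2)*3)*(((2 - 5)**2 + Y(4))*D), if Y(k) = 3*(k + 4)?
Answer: -4455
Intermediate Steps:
Y(k) = 12 + 3*k (Y(k) = 3*(4 + k) = 12 + 3*k)
j(R) = 7 + R (j(R) = 7 + (R + R)/2 = 7 + (2*R)/2 = 7 + R)
(j(2)*3)*(((2 - 5)**2 + Y(4))*D) = ((7 + 2)*3)*(((2 - 5)**2 + (12 + 3*4))*(-5)) = (9*3)*(((-3)**2 + (12 + 12))*(-5)) = 27*((9 + 24)*(-5)) = 27*(33*(-5)) = 27*(-165) = -4455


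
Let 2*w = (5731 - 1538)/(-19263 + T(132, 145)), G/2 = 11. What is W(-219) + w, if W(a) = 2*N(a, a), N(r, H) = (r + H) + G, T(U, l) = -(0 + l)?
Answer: -32299105/38816 ≈ -832.11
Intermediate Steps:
T(U, l) = -l
G = 22 (G = 2*11 = 22)
w = -4193/38816 (w = ((5731 - 1538)/(-19263 - 1*145))/2 = (4193/(-19263 - 145))/2 = (4193/(-19408))/2 = (4193*(-1/19408))/2 = (½)*(-4193/19408) = -4193/38816 ≈ -0.10802)
N(r, H) = 22 + H + r (N(r, H) = (r + H) + 22 = (H + r) + 22 = 22 + H + r)
W(a) = 44 + 4*a (W(a) = 2*(22 + a + a) = 2*(22 + 2*a) = 44 + 4*a)
W(-219) + w = (44 + 4*(-219)) - 4193/38816 = (44 - 876) - 4193/38816 = -832 - 4193/38816 = -32299105/38816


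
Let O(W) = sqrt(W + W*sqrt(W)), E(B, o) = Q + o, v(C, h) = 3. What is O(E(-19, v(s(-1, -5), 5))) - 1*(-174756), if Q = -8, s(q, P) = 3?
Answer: 174756 + sqrt(-5 - 5*I*sqrt(5)) ≈ 1.7476e+5 - 2.9366*I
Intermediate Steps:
E(B, o) = -8 + o
O(W) = sqrt(W + W**(3/2))
O(E(-19, v(s(-1, -5), 5))) - 1*(-174756) = sqrt((-8 + 3) + (-8 + 3)**(3/2)) - 1*(-174756) = sqrt(-5 + (-5)**(3/2)) + 174756 = sqrt(-5 - 5*I*sqrt(5)) + 174756 = 174756 + sqrt(-5 - 5*I*sqrt(5))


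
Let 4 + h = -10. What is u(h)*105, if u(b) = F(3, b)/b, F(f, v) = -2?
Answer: 15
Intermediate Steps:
h = -14 (h = -4 - 10 = -14)
u(b) = -2/b
u(h)*105 = -2/(-14)*105 = -2*(-1/14)*105 = (⅐)*105 = 15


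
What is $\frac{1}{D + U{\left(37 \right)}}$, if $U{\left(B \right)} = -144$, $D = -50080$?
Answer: $- \frac{1}{50224} \approx -1.9911 \cdot 10^{-5}$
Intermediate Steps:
$\frac{1}{D + U{\left(37 \right)}} = \frac{1}{-50080 - 144} = \frac{1}{-50224} = - \frac{1}{50224}$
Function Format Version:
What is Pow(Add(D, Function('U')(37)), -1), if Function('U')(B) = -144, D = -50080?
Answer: Rational(-1, 50224) ≈ -1.9911e-5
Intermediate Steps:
Pow(Add(D, Function('U')(37)), -1) = Pow(Add(-50080, -144), -1) = Pow(-50224, -1) = Rational(-1, 50224)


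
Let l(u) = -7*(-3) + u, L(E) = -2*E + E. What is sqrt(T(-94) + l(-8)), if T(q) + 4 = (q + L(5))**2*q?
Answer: 3*I*sqrt(102365) ≈ 959.84*I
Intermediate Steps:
L(E) = -E
l(u) = 21 + u
T(q) = -4 + q*(-5 + q)**2 (T(q) = -4 + (q - 1*5)**2*q = -4 + (q - 5)**2*q = -4 + (-5 + q)**2*q = -4 + q*(-5 + q)**2)
sqrt(T(-94) + l(-8)) = sqrt((-4 - 94*(-5 - 94)**2) + (21 - 8)) = sqrt((-4 - 94*(-99)**2) + 13) = sqrt((-4 - 94*9801) + 13) = sqrt((-4 - 921294) + 13) = sqrt(-921298 + 13) = sqrt(-921285) = 3*I*sqrt(102365)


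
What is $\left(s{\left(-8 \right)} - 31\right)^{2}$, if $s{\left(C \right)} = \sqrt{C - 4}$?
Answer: $949 - 124 i \sqrt{3} \approx 949.0 - 214.77 i$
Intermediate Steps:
$s{\left(C \right)} = \sqrt{-4 + C}$
$\left(s{\left(-8 \right)} - 31\right)^{2} = \left(\sqrt{-4 - 8} - 31\right)^{2} = \left(\sqrt{-12} - 31\right)^{2} = \left(2 i \sqrt{3} - 31\right)^{2} = \left(-31 + 2 i \sqrt{3}\right)^{2}$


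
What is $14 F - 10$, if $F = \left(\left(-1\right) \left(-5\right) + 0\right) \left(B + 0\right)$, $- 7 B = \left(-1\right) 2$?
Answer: $10$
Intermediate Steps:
$B = \frac{2}{7}$ ($B = - \frac{\left(-1\right) 2}{7} = \left(- \frac{1}{7}\right) \left(-2\right) = \frac{2}{7} \approx 0.28571$)
$F = \frac{10}{7}$ ($F = \left(\left(-1\right) \left(-5\right) + 0\right) \left(\frac{2}{7} + 0\right) = \left(5 + 0\right) \frac{2}{7} = 5 \cdot \frac{2}{7} = \frac{10}{7} \approx 1.4286$)
$14 F - 10 = 14 \cdot \frac{10}{7} - 10 = 20 - 10 = 10$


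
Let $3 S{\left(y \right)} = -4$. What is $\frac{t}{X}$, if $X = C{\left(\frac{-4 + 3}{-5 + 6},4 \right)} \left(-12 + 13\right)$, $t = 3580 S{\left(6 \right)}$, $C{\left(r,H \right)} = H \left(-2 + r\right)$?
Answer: $\frac{3580}{9} \approx 397.78$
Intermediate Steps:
$S{\left(y \right)} = - \frac{4}{3}$ ($S{\left(y \right)} = \frac{1}{3} \left(-4\right) = - \frac{4}{3}$)
$t = - \frac{14320}{3}$ ($t = 3580 \left(- \frac{4}{3}\right) = - \frac{14320}{3} \approx -4773.3$)
$X = -12$ ($X = 4 \left(-2 + \frac{-4 + 3}{-5 + 6}\right) \left(-12 + 13\right) = 4 \left(-2 - 1^{-1}\right) 1 = 4 \left(-2 - 1\right) 1 = 4 \left(-3\right) 1 = \left(-12\right) 1 = -12$)
$\frac{t}{X} = - \frac{14320}{3 \left(-12\right)} = \left(- \frac{14320}{3}\right) \left(- \frac{1}{12}\right) = \frac{3580}{9}$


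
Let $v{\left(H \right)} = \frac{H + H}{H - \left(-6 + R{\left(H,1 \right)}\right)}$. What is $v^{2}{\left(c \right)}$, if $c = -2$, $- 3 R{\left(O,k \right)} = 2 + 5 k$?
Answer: $\frac{144}{361} \approx 0.39889$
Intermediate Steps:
$R{\left(O,k \right)} = - \frac{2}{3} - \frac{5 k}{3}$ ($R{\left(O,k \right)} = - \frac{2 + 5 k}{3} = - \frac{2}{3} - \frac{5 k}{3}$)
$v{\left(H \right)} = \frac{2 H}{\frac{25}{3} + H}$ ($v{\left(H \right)} = \frac{H + H}{H + \left(6 - \left(- \frac{2}{3} - \frac{5}{3}\right)\right)} = \frac{2 H}{H + \left(6 - \left(- \frac{2}{3} - \frac{5}{3}\right)\right)} = \frac{2 H}{H + \left(6 - - \frac{7}{3}\right)} = \frac{2 H}{H + \left(6 + \frac{7}{3}\right)} = \frac{2 H}{H + \frac{25}{3}} = \frac{2 H}{\frac{25}{3} + H}$)
$v^{2}{\left(c \right)} = \left(6 \left(-2\right) \frac{1}{25 + 3 \left(-2\right)}\right)^{2} = \left(6 \left(-2\right) \frac{1}{25 - 6}\right)^{2} = \left(6 \left(-2\right) \frac{1}{19}\right)^{2} = \left(- \frac{12}{19}\right)^{2} = \frac{144}{361}$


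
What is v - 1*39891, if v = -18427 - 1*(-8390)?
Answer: -49928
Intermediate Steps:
v = -10037 (v = -18427 + 8390 = -10037)
v - 1*39891 = -10037 - 1*39891 = -10037 - 39891 = -49928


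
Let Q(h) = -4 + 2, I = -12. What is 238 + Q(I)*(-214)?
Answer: 666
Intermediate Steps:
Q(h) = -2
238 + Q(I)*(-214) = 238 - 2*(-214) = 238 + 428 = 666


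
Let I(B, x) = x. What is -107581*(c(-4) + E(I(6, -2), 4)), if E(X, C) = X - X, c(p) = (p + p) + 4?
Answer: 430324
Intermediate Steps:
c(p) = 4 + 2*p (c(p) = 2*p + 4 = 4 + 2*p)
E(X, C) = 0
-107581*(c(-4) + E(I(6, -2), 4)) = -107581*((4 + 2*(-4)) + 0) = -107581*((4 - 8) + 0) = -107581*(-4 + 0) = -107581*(-4) = 430324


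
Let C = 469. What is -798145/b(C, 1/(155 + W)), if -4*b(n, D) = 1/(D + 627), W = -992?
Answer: 1675459598840/837 ≈ 2.0017e+9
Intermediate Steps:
b(n, D) = -1/(4*(627 + D)) (b(n, D) = -1/(4*(D + 627)) = -1/(4*(627 + D)))
-798145/b(C, 1/(155 + W)) = -(-2001747660 - 3192580/(155 - 992)) = -798145/((-1/(2508 + 4/(-837)))) = -798145/((-1/(2508 + 4*(-1/837)))) = -798145/((-1/(2508 - 4/837))) = -798145/((-1/2099192/837)) = -798145/((-1*837/2099192)) = -798145/(-837/2099192) = -798145*(-2099192/837) = 1675459598840/837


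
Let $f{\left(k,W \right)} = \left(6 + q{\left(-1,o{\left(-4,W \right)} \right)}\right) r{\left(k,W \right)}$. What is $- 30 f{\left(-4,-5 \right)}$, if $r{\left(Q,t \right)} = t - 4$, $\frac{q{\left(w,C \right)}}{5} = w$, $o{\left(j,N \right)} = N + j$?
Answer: $270$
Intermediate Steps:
$q{\left(w,C \right)} = 5 w$
$r{\left(Q,t \right)} = -4 + t$
$f{\left(k,W \right)} = -4 + W$ ($f{\left(k,W \right)} = \left(6 + 5 \left(-1\right)\right) \left(-4 + W\right) = \left(6 - 5\right) \left(-4 + W\right) = 1 \left(-4 + W\right) = -4 + W$)
$- 30 f{\left(-4,-5 \right)} = - 30 \left(-4 - 5\right) = \left(-30\right) \left(-9\right) = 270$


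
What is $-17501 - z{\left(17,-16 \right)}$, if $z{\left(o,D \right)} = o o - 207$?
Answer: $-17583$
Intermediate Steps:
$z{\left(o,D \right)} = -207 + o^{2}$ ($z{\left(o,D \right)} = o^{2} - 207 = -207 + o^{2}$)
$-17501 - z{\left(17,-16 \right)} = -17501 - \left(-207 + 17^{2}\right) = -17501 - \left(-207 + 289\right) = -17501 - 82 = -17583$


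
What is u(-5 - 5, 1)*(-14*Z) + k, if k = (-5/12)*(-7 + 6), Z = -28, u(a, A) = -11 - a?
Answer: -4699/12 ≈ -391.58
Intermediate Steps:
k = 5/12 (k = -5*1/12*(-1) = -5/12*(-1) = 5/12 ≈ 0.41667)
u(-5 - 5, 1)*(-14*Z) + k = (-11 - (-5 - 5))*(-14*(-28)) + 5/12 = (-11 - 1*(-10))*392 + 5/12 = (-11 + 10)*392 + 5/12 = -1*392 + 5/12 = -392 + 5/12 = -4699/12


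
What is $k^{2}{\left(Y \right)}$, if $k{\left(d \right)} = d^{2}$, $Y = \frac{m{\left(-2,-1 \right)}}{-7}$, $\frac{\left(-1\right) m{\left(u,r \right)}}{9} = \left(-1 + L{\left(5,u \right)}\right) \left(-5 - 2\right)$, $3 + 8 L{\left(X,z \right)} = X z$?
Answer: $\frac{1275989841}{4096} \approx 3.1152 \cdot 10^{5}$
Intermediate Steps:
$L{\left(X,z \right)} = - \frac{3}{8} + \frac{X z}{8}$
$m{\left(u,r \right)} = - \frac{693}{8} + \frac{315 u}{8}$ ($m{\left(u,r \right)} = - 9 \left(-1 + \left(- \frac{3}{8} + \frac{1}{8} \cdot 5 u\right)\right) \left(-5 - 2\right) = - 9 \left(-1 + \left(- \frac{3}{8} + \frac{5 u}{8}\right)\right) \left(-7\right) = - 9 \left(- \frac{11}{8} + \frac{5 u}{8}\right) \left(-7\right) = - 9 \left(\frac{77}{8} - \frac{35 u}{8}\right) = - \frac{693}{8} + \frac{315 u}{8}$)
$Y = \frac{189}{8}$ ($Y = \frac{- \frac{693}{8} + \frac{315}{8} \left(-2\right)}{-7} = \left(- \frac{693}{8} - \frac{315}{4}\right) \left(- \frac{1}{7}\right) = \left(- \frac{1323}{8}\right) \left(- \frac{1}{7}\right) = \frac{189}{8} \approx 23.625$)
$k^{2}{\left(Y \right)} = \left(\left(\frac{189}{8}\right)^{2}\right)^{2} = \left(\frac{35721}{64}\right)^{2} = \frac{1275989841}{4096}$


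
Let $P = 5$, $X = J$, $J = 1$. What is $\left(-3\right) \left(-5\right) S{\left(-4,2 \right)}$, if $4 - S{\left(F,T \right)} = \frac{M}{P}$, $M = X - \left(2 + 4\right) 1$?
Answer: $75$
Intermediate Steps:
$X = 1$
$M = -5$ ($M = 1 - \left(2 + 4\right) 1 = 1 - 6 \cdot 1 = 1 - 6 = -5$)
$S{\left(F,T \right)} = 5$ ($S{\left(F,T \right)} = 4 - - \frac{5}{5} = 4 - \left(-5\right) \frac{1}{5} = 4 - -1 = 4 + 1 = 5$)
$\left(-3\right) \left(-5\right) S{\left(-4,2 \right)} = \left(-3\right) \left(-5\right) 5 = 15 \cdot 5 = 75$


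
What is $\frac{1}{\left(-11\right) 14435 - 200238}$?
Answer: $- \frac{1}{359023} \approx -2.7853 \cdot 10^{-6}$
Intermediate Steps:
$\frac{1}{\left(-11\right) 14435 - 200238} = \frac{1}{-158785 - 200238} = \frac{1}{-359023} = - \frac{1}{359023}$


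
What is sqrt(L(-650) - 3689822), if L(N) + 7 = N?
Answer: I*sqrt(3690479) ≈ 1921.1*I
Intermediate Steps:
L(N) = -7 + N
sqrt(L(-650) - 3689822) = sqrt((-7 - 650) - 3689822) = sqrt(-657 - 3689822) = sqrt(-3690479) = I*sqrt(3690479)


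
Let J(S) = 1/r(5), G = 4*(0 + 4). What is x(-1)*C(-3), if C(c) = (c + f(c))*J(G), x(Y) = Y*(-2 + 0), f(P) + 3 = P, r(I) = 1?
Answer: -18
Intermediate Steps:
f(P) = -3 + P
x(Y) = -2*Y (x(Y) = Y*(-2) = -2*Y)
G = 16 (G = 4*4 = 16)
J(S) = 1 (J(S) = 1/1 = 1)
C(c) = -3 + 2*c (C(c) = (c + (-3 + c))*1 = (-3 + 2*c)*1 = -3 + 2*c)
x(-1)*C(-3) = (-2*(-1))*(-3 + 2*(-3)) = 2*(-3 - 6) = 2*(-9) = -18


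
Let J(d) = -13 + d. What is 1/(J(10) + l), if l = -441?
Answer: -1/444 ≈ -0.0022523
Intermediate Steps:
1/(J(10) + l) = 1/((-13 + 10) - 441) = 1/(-3 - 441) = 1/(-444) = -1/444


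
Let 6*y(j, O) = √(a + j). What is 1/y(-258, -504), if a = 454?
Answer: 3/7 ≈ 0.42857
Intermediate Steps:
y(j, O) = √(454 + j)/6
1/y(-258, -504) = 1/(√(454 - 258)/6) = 1/(√196/6) = 1/((⅙)*14) = 1/(7/3) = 3/7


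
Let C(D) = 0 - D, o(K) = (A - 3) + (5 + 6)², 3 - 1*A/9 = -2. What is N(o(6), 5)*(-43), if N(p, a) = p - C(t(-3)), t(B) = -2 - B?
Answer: -7052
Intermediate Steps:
A = 45 (A = 27 - 9*(-2) = 27 + 18 = 45)
o(K) = 163 (o(K) = (45 - 3) + (5 + 6)² = 42 + 11² = 42 + 121 = 163)
C(D) = -D
N(p, a) = 1 + p (N(p, a) = p - (-1)*(-2 - 1*(-3)) = p - (-1)*(-2 + 3) = p - (-1) = p - 1*(-1) = p + 1 = 1 + p)
N(o(6), 5)*(-43) = (1 + 163)*(-43) = 164*(-43) = -7052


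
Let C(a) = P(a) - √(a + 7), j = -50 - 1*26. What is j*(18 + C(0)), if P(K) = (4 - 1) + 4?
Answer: -1900 + 76*√7 ≈ -1698.9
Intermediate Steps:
P(K) = 7 (P(K) = 3 + 4 = 7)
j = -76 (j = -50 - 26 = -76)
C(a) = 7 - √(7 + a) (C(a) = 7 - √(a + 7) = 7 - √(7 + a))
j*(18 + C(0)) = -76*(18 + (7 - √(7 + 0))) = -76*(18 + (7 - √7)) = -76*(25 - √7) = -1900 + 76*√7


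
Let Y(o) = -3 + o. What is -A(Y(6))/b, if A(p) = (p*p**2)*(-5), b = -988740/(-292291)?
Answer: 292291/7324 ≈ 39.909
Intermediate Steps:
b = 988740/292291 (b = -988740*(-1/292291) = 988740/292291 ≈ 3.3827)
A(p) = -5*p**3 (A(p) = p**3*(-5) = -5*p**3)
-A(Y(6))/b = -(-5*(-3 + 6)**3)/988740/292291 = -(-5*3**3)*292291/988740 = -(-5*27)*292291/988740 = -(-135)*292291/988740 = -1*(-292291/7324) = 292291/7324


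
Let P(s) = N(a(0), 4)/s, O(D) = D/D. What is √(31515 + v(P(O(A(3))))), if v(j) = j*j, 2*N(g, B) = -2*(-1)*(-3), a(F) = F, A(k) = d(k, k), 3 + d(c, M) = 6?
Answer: 2*√7881 ≈ 177.55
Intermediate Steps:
d(c, M) = 3 (d(c, M) = -3 + 6 = 3)
A(k) = 3
N(g, B) = -3 (N(g, B) = (-2*(-1)*(-3))/2 = (2*(-3))/2 = (½)*(-6) = -3)
O(D) = 1
P(s) = -3/s
v(j) = j²
√(31515 + v(P(O(A(3))))) = √(31515 + (-3/1)²) = √(31515 + (-3*1)²) = √(31515 + (-3)²) = √(31515 + 9) = √31524 = 2*√7881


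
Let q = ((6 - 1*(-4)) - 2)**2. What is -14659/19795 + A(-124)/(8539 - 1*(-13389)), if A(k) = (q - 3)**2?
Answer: -2315751/4056680 ≈ -0.57085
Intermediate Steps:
q = 64 (q = ((6 + 4) - 2)**2 = (10 - 2)**2 = 8**2 = 64)
A(k) = 3721 (A(k) = (64 - 3)**2 = 61**2 = 3721)
-14659/19795 + A(-124)/(8539 - 1*(-13389)) = -14659/19795 + 3721/(8539 - 1*(-13389)) = -14659*1/19795 + 3721/(8539 + 13389) = -137/185 + 3721/21928 = -2315751/4056680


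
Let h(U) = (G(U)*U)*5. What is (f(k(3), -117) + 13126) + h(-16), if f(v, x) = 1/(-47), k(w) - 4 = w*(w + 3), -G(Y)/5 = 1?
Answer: 635721/47 ≈ 13526.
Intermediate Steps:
G(Y) = -5 (G(Y) = -5*1 = -5)
k(w) = 4 + w*(3 + w) (k(w) = 4 + w*(w + 3) = 4 + w*(3 + w))
h(U) = -25*U (h(U) = -5*U*5 = -25*U)
f(v, x) = -1/47
(f(k(3), -117) + 13126) + h(-16) = (-1/47 + 13126) - 25*(-16) = 616921/47 + 400 = 635721/47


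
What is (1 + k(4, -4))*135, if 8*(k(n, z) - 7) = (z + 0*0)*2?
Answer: 945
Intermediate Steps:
k(n, z) = 7 + z/4 (k(n, z) = 7 + ((z + 0*0)*2)/8 = 7 + ((z + 0)*2)/8 = 7 + (z*2)/8 = 7 + (2*z)/8 = 7 + z/4)
(1 + k(4, -4))*135 = (1 + (7 + (1/4)*(-4)))*135 = (1 + (7 - 1))*135 = (1 + 6)*135 = 7*135 = 945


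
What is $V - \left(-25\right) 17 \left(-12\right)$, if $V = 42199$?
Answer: $37099$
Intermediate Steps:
$V - \left(-25\right) 17 \left(-12\right) = 42199 - \left(-25\right) 17 \left(-12\right) = 42199 - \left(-425\right) \left(-12\right) = 42199 - 5100 = 37099$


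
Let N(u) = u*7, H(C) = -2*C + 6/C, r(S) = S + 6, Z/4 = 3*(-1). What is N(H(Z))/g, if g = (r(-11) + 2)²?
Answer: 329/18 ≈ 18.278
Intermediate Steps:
Z = -12 (Z = 4*(3*(-1)) = 4*(-3) = -12)
r(S) = 6 + S
g = 9 (g = ((6 - 11) + 2)² = (-5 + 2)² = (-3)² = 9)
N(u) = 7*u
N(H(Z))/g = (7*(-2*(-12) + 6/(-12)))/9 = (7*(24 + 6*(-1/12)))*(⅑) = (7*(24 - ½))*(⅑) = (7*(47/2))*(⅑) = (329/2)*(⅑) = 329/18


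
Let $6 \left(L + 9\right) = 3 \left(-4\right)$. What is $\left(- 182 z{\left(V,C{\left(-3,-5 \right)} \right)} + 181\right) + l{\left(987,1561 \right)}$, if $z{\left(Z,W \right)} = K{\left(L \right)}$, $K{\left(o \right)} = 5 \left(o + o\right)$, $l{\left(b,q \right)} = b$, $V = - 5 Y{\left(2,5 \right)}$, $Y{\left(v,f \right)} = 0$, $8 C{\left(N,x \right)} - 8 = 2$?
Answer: $21188$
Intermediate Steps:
$C{\left(N,x \right)} = \frac{5}{4}$ ($C{\left(N,x \right)} = 1 + \frac{1}{8} \cdot 2 = 1 + \frac{1}{4} = \frac{5}{4}$)
$L = -11$ ($L = -9 + \frac{3 \left(-4\right)}{6} = -9 + \frac{1}{6} \left(-12\right) = -9 - 2 = -11$)
$V = 0$ ($V = \left(-5\right) 0 = 0$)
$K{\left(o \right)} = 10 o$ ($K{\left(o \right)} = 5 \cdot 2 o = 10 o$)
$z{\left(Z,W \right)} = -110$ ($z{\left(Z,W \right)} = 10 \left(-11\right) = -110$)
$\left(- 182 z{\left(V,C{\left(-3,-5 \right)} \right)} + 181\right) + l{\left(987,1561 \right)} = \left(\left(-182\right) \left(-110\right) + 181\right) + 987 = \left(20020 + 181\right) + 987 = 20201 + 987 = 21188$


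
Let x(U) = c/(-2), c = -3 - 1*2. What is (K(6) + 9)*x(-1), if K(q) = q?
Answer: 75/2 ≈ 37.500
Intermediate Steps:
c = -5 (c = -3 - 2 = -5)
x(U) = 5/2 (x(U) = -5/(-2) = -5*(-1/2) = 5/2)
(K(6) + 9)*x(-1) = (6 + 9)*(5/2) = 15*(5/2) = 75/2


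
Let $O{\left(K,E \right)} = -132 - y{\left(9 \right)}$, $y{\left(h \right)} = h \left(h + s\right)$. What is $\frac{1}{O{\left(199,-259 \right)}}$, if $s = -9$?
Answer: $- \frac{1}{132} \approx -0.0075758$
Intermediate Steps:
$y{\left(h \right)} = h \left(-9 + h\right)$ ($y{\left(h \right)} = h \left(h - 9\right) = h \left(-9 + h\right)$)
$O{\left(K,E \right)} = -132$ ($O{\left(K,E \right)} = -132 - 9 \left(-9 + 9\right) = -132 - 9 \cdot 0 = -132 - 0 = -132 + 0 = -132$)
$\frac{1}{O{\left(199,-259 \right)}} = \frac{1}{-132} = - \frac{1}{132}$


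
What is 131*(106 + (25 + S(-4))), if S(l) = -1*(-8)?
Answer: 18209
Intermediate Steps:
S(l) = 8
131*(106 + (25 + S(-4))) = 131*(106 + (25 + 8)) = 131*(106 + 33) = 131*139 = 18209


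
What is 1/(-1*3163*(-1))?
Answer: 1/3163 ≈ 0.00031616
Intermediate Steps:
1/(-1*3163*(-1)) = 1/(-3163*(-1)) = 1/3163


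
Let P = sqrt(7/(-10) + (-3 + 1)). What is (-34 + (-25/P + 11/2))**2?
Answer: 62723/108 - 475*I*sqrt(30)/3 ≈ 580.77 - 867.23*I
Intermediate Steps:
P = 3*I*sqrt(30)/10 (P = sqrt(7*(-1/10) - 2) = sqrt(-7/10 - 2) = sqrt(-27/10) = 3*I*sqrt(30)/10 ≈ 1.6432*I)
(-34 + (-25/P + 11/2))**2 = (-34 + (-25*(-I*sqrt(30)/9) + 11/2))**2 = (-34 + (-(-25)*I*sqrt(30)/9 + 11*(1/2)))**2 = (-34 + (25*I*sqrt(30)/9 + 11/2))**2 = (-34 + (11/2 + 25*I*sqrt(30)/9))**2 = (-57/2 + 25*I*sqrt(30)/9)**2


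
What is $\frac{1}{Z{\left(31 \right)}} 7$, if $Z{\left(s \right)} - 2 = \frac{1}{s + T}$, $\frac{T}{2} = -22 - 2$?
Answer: $\frac{119}{33} \approx 3.6061$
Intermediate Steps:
$T = -48$ ($T = 2 \left(-22 - 2\right) = 2 \left(-24\right) = -48$)
$Z{\left(s \right)} = 2 + \frac{1}{-48 + s}$ ($Z{\left(s \right)} = 2 + \frac{1}{s - 48} = 2 + \frac{1}{-48 + s}$)
$\frac{1}{Z{\left(31 \right)}} 7 = \frac{1}{\frac{1}{-48 + 31} \left(-95 + 2 \cdot 31\right)} 7 = \frac{1}{\frac{1}{-17} \left(-95 + 62\right)} 7 = \frac{1}{\left(- \frac{1}{17}\right) \left(-33\right)} 7 = \frac{1}{\frac{33}{17}} \cdot 7 = \frac{17}{33} \cdot 7 = \frac{119}{33}$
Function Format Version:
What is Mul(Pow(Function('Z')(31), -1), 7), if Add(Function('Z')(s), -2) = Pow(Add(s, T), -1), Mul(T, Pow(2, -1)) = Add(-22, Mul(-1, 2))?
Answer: Rational(119, 33) ≈ 3.6061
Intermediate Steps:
T = -48 (T = Mul(2, Add(-22, Mul(-1, 2))) = Mul(2, Add(-22, -2)) = Mul(2, -24) = -48)
Function('Z')(s) = Add(2, Pow(Add(-48, s), -1)) (Function('Z')(s) = Add(2, Pow(Add(s, -48), -1)) = Add(2, Pow(Add(-48, s), -1)))
Mul(Pow(Function('Z')(31), -1), 7) = Mul(Pow(Mul(Pow(Add(-48, 31), -1), Add(-95, Mul(2, 31))), -1), 7) = Mul(Pow(Mul(Pow(-17, -1), Add(-95, 62)), -1), 7) = Mul(Pow(Mul(Rational(-1, 17), -33), -1), 7) = Mul(Pow(Rational(33, 17), -1), 7) = Mul(Rational(17, 33), 7) = Rational(119, 33)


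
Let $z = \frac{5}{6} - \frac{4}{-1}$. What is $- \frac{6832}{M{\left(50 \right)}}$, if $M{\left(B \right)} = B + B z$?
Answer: $- \frac{2928}{125} \approx -23.424$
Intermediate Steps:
$z = \frac{29}{6}$ ($z = 5 \cdot \frac{1}{6} - -4 = \frac{5}{6} + 4 = \frac{29}{6} \approx 4.8333$)
$M{\left(B \right)} = \frac{35 B}{6}$ ($M{\left(B \right)} = B + B \frac{29}{6} = B + \frac{29 B}{6} = \frac{35 B}{6}$)
$- \frac{6832}{M{\left(50 \right)}} = - \frac{6832}{\frac{35}{6} \cdot 50} = - \frac{6832}{\frac{875}{3}} = \left(-6832\right) \frac{3}{875} = - \frac{2928}{125}$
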